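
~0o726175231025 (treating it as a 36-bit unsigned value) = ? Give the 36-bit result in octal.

0o051602546752

Each oct digit d becomes 7−d:
  7→0, 2→5, 6→1, 1→6, 7→0, 5→2, 2→5, 3→4, 1→6, 0→7, 2→5, 5→2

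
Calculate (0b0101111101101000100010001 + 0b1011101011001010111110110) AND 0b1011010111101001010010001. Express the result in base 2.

0b1000000100001000000001

Add column by column in base 2, right to left:
  1+0 = 1
  0+1 = 1
  0+1 = 1
  0+0 = 0
  1+1 = 0 carry 1
  0+1+1 = 0 carry 1
  0+1+1 = 0 carry 1
  0+1+1 = 0 carry 1
  1+1+1 = 1 carry 1
  0+0+1 = 1
  0+1 = 1
  0+0 = 0
  1+1 = 0 carry 1
  0+0+1 = 1
  1+0 = 1
  1+1 = 0 carry 1
  0+1+1 = 0 carry 1
  1+0+1 = 0 carry 1
  1+1+1 = 1 carry 1
  1+0+1 = 0 carry 1
  1+1+1 = 1 carry 1
  1+1+1 = 1 carry 1
  0+1+1 = 0 carry 1
  1+0+1 = 0 carry 1
  0+1+1 = 0 carry 1
  final carry 1
Sum = 0b10001101000110011100000111; now AND with 0b1011010111101001010010001:
  10001101000110011100000111
& 01011010111101001010010001
= 00001000000100001000000001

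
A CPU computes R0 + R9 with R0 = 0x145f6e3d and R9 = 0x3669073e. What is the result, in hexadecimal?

Add column by column in base 16, right to left:
  d+e = b carry 1
  3+3+1 = 7
  e+7 = 5 carry 1
  6+0+1 = 7
  f+9 = 8 carry 1
  5+6+1 = c
  4+6 = a
  1+3 = 4

0x4ac8757b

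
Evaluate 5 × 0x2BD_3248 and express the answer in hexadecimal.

0xDB1FB68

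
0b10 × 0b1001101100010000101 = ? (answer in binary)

0b10011011000100001010

Multiply each base-2 digit by 2, carrying:
  1×2 = 2 → write 0 carry 1
  0×2+1 = 1 → write 1
  1×2 = 2 → write 0 carry 1
  0×2+1 = 1 → write 1
  0×2 = 0 → write 0
  0×2 = 0 → write 0
  0×2 = 0 → write 0
  1×2 = 2 → write 0 carry 1
  0×2+1 = 1 → write 1
  0×2 = 0 → write 0
  0×2 = 0 → write 0
  1×2 = 2 → write 0 carry 1
  1×2+1 = 3 → write 1 carry 1
  0×2+1 = 1 → write 1
  1×2 = 2 → write 0 carry 1
  1×2+1 = 3 → write 1 carry 1
  0×2+1 = 1 → write 1
  0×2 = 0 → write 0
  1×2 = 2 → write 0 carry 1
  remaining carry: 1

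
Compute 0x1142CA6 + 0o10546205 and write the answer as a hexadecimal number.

0x136F92B

0o10546205 = 0x22CC85 in hexadecimal.
Add column by column in base 16, right to left:
  6+5 = B
  A+8 = 2 carry 1
  C+C+1 = 9 carry 1
  2+C+1 = F
  4+2 = 6
  1+2 = 3
  1+0 = 1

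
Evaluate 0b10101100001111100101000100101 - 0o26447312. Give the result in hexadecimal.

0b10101100001111100101000100101 = 0x1587CA25 in hexadecimal.
0o26447312 = 0x5A4ECA in hexadecimal.
Subtract column by column in base 16:
  5-A → B (borrow)
  2-C-1 → 5 (borrow)
  A-E-1 → B (borrow)
  C-4-1 → 7
  7-A → D (borrow)
  8-5-1 → 2
  5-0 → 5
  1-0 → 1

0x152D7B5B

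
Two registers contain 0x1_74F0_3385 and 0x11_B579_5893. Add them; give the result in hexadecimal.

0x132A698C18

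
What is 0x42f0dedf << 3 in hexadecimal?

3 bits is not a whole number of base-16 digits; in binary: 1000010111100001101111011011111 << 3 = 1000010111100001101111011011111000.

0x21786f6f8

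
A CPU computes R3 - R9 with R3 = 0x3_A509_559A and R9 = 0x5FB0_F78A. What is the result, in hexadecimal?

0x345585E10

Subtract column by column in base 16:
  A-A → 0
  9-8 → 1
  5-7 → E (borrow)
  5-F-1 → 5 (borrow)
  9-0-1 → 8
  0-B → 5 (borrow)
  5-F-1 → 5 (borrow)
  A-5-1 → 4
  3-0 → 3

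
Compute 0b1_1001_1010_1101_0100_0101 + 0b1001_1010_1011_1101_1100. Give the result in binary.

0b1000110101100100100001

Add column by column in base 2, right to left:
  1+0 = 1
  0+0 = 0
  1+1 = 0 carry 1
  0+1+1 = 0 carry 1
  0+1+1 = 0 carry 1
  0+0+1 = 1
  1+1 = 0 carry 1
  0+1+1 = 0 carry 1
  1+1+1 = 1 carry 1
  0+1+1 = 0 carry 1
  1+0+1 = 0 carry 1
  1+1+1 = 1 carry 1
  0+0+1 = 1
  1+1 = 0 carry 1
  0+0+1 = 1
  1+1 = 0 carry 1
  1+1+1 = 1 carry 1
  0+0+1 = 1
  0+0 = 0
  1+1 = 0 carry 1
  1+0+1 = 0 carry 1
  final carry 1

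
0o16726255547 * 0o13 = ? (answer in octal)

0o244065566555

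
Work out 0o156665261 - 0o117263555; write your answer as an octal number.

Subtract column by column in base 8:
  1-5 → 4 (borrow)
  6-5-1 → 0
  2-5 → 5 (borrow)
  5-3-1 → 1
  6-6 → 0
  6-2 → 4
  6-7 → 7 (borrow)
  5-1-1 → 3
  1-1 → 0

0o37401504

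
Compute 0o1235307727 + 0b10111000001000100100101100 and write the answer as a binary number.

0b1101010101100001100100000011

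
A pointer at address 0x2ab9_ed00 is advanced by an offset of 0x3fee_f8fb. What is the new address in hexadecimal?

0x6aa8e5fb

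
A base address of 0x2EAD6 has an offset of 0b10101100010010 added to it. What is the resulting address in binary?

0b110001010111101000

0x2EAD6 = 0b101110101011010110 in binary.
Add column by column in base 2, right to left:
  0+0 = 0
  1+1 = 0 carry 1
  1+0+1 = 0 carry 1
  0+0+1 = 1
  1+1 = 0 carry 1
  0+0+1 = 1
  1+0 = 1
  1+0 = 1
  0+1 = 1
  1+1 = 0 carry 1
  0+0+1 = 1
  1+1 = 0 carry 1
  0+0+1 = 1
  1+1 = 0 carry 1
  1+0+1 = 0 carry 1
  1+0+1 = 0 carry 1
  0+0+1 = 1
  1+0 = 1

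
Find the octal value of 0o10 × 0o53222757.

0o532227570

Multiply each base-8 digit by 8, carrying:
  7×8 = 56 → write 0 carry 7
  5×8+7 = 47 → write 7 carry 5
  7×8+5 = 61 → write 5 carry 7
  2×8+7 = 23 → write 7 carry 2
  2×8+2 = 18 → write 2 carry 2
  2×8+2 = 18 → write 2 carry 2
  3×8+2 = 26 → write 2 carry 3
  5×8+3 = 43 → write 3 carry 5
  remaining carry: 5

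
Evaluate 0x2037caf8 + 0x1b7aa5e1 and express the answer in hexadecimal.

0x3bb270d9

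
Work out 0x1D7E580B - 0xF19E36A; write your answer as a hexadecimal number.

0xE6474A1

Subtract column by column in base 16:
  B-A → 1
  0-6 → A (borrow)
  8-3-1 → 4
  5-E → 7 (borrow)
  E-9-1 → 4
  7-1 → 6
  D-F → E (borrow)
  1-0-1 → 0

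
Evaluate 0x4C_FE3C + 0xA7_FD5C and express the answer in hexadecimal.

Add column by column in base 16, right to left:
  C+C = 8 carry 1
  3+5+1 = 9
  E+D = B carry 1
  F+F+1 = F carry 1
  C+7+1 = 4 carry 1
  4+A+1 = F

0xF4FB98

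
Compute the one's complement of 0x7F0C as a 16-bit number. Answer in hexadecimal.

0x80F3

Each hex digit d becomes F−d:
  7→8, F→0, 0→F, C→3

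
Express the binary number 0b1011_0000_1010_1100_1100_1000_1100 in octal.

Group the bits in threes: 001 011 000 010 101 100 110 010 001 100 → 1302546214.

0o1302546214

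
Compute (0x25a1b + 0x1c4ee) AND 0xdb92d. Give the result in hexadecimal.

Add column by column in base 16, right to left:
  b+e = 9 carry 1
  1+e+1 = 0 carry 1
  a+4+1 = f
  5+c = 1 carry 1
  2+1+1 = 4
Sum = 0x41f09; now AND with 0xdb92d:
  4&d=4, 1&b=1, f&9=9, 0&2=0, 9&d=9

0x41909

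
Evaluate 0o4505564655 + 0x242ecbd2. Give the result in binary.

0b1001001010001011011010101111111

0o4505564655 = 0b100101000101101110100110101101 in binary.
0x242ecbd2 = 0b100100001011101100101111010010 in binary.
Add column by column in base 2, right to left:
  1+0 = 1
  0+1 = 1
  1+0 = 1
  1+0 = 1
  0+1 = 1
  1+0 = 1
  0+1 = 1
  1+1 = 0 carry 1
  1+1+1 = 1 carry 1
  0+1+1 = 0 carry 1
  0+0+1 = 1
  1+1 = 0 carry 1
  0+0+1 = 1
  1+0 = 1
  1+1 = 0 carry 1
  1+1+1 = 1 carry 1
  0+0+1 = 1
  1+1 = 0 carry 1
  1+1+1 = 1 carry 1
  0+1+1 = 0 carry 1
  1+0+1 = 0 carry 1
  0+1+1 = 0 carry 1
  0+0+1 = 1
  0+0 = 0
  1+0 = 1
  0+0 = 0
  1+1 = 0 carry 1
  0+0+1 = 1
  0+0 = 0
  1+1 = 0 carry 1
  final carry 1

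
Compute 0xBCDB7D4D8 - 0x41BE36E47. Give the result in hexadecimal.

0x7B1D46691

Subtract column by column in base 16:
  8-7 → 1
  D-4 → 9
  4-E → 6 (borrow)
  D-6-1 → 6
  7-3 → 4
  B-E → D (borrow)
  D-B-1 → 1
  C-1 → B
  B-4 → 7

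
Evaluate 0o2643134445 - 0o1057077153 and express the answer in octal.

Subtract column by column in base 8:
  5-3 → 2
  4-5 → 7 (borrow)
  4-1-1 → 2
  4-7 → 5 (borrow)
  3-7-1 → 3 (borrow)
  1-0-1 → 0
  3-7 → 4 (borrow)
  4-5-1 → 6 (borrow)
  6-0-1 → 5
  2-1 → 1

0o1564035272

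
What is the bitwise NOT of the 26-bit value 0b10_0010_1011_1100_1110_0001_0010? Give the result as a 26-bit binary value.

0b01110101000011000111101101

Invert each bit: 10001010111100111000010010 → 01110101000011000111101101.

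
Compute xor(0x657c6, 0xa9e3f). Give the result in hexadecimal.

XOR each hex digit independently (no carries):
  6^a=c, 5^9=c, 7^e=9, c^3=f, 6^f=9

0xcc9f9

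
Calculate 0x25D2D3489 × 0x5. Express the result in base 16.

0xBD1E206AD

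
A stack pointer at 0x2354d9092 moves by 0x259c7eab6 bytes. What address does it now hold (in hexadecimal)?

0x48f157b48

Add column by column in base 16, right to left:
  2+6 = 8
  9+b = 4 carry 1
  0+a+1 = b
  9+e = 7 carry 1
  d+7+1 = 5 carry 1
  4+c+1 = 1 carry 1
  5+9+1 = f
  3+5 = 8
  2+2 = 4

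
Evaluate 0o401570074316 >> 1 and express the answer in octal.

0o200674036147

1 bits is not a whole number of base-8 digits; in binary: 100000001101111000000111100011001110 >> 1 = 10000000110111100000011110001100111.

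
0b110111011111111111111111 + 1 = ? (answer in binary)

The trailing 17 digits are 1 (max in base 2), so adding 1 cascades: they roll to 0 and the next digit up increments.

0b110111100000000000000000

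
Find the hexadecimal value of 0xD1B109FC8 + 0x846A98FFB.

0x1561BA2FC3

Add column by column in base 16, right to left:
  8+B = 3 carry 1
  C+F+1 = C carry 1
  F+F+1 = F carry 1
  9+8+1 = 2 carry 1
  0+9+1 = A
  1+A = B
  B+6 = 1 carry 1
  1+4+1 = 6
  D+8 = 5 carry 1
  final carry 1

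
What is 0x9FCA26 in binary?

Expand each hex digit to 4 bits: 9=1001 F=1111 C=1100 A=1010 2=0010 6=0110.

0b100111111100101000100110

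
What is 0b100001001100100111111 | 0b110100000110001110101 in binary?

0b110101001110101111111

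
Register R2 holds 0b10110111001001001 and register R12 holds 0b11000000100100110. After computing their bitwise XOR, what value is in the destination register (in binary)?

0b01110111101101111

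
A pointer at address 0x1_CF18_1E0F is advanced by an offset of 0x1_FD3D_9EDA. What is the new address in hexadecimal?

0x3CC55BCE9

Add column by column in base 16, right to left:
  F+A = 9 carry 1
  0+D+1 = E
  E+E = C carry 1
  1+9+1 = B
  8+D = 5 carry 1
  1+3+1 = 5
  F+D = C carry 1
  C+F+1 = C carry 1
  1+1+1 = 3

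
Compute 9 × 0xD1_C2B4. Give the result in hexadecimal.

0x75FD854

Multiply each base-16 digit by 9, carrying:
  4×9 = 36 → write 4 carry 2
  B×9+2 = 101 → write 5 carry 6
  2×9+6 = 24 → write 8 carry 1
  C×9+1 = 109 → write D carry 6
  1×9+6 = 15 → write F
  D×9 = 117 → write 5 carry 7
  remaining carry: 7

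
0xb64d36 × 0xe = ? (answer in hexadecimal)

Multiply each base-16 digit by 14, carrying:
  6×14 = 84 → write 4 carry 5
  3×14+5 = 47 → write f carry 2
  d×14+2 = 184 → write 8 carry 11
  4×14+11 = 67 → write 3 carry 4
  6×14+4 = 88 → write 8 carry 5
  b×14+5 = 159 → write f carry 9
  remaining carry: 9

0x9f838f4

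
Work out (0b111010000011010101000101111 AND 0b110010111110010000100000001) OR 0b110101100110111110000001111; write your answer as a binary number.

0b110111100110111110000001111

0b111010000011010101000101111 AND 0b110010111110010000100000001 = 0b110010000010010000000000001.
Then OR with 0b110101100110111110000001111.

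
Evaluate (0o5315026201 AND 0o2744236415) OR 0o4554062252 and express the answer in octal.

0o4754066253

0o5315026201 AND 0o2744236415 = 0o0304026001.
Then OR with 0o4554062252.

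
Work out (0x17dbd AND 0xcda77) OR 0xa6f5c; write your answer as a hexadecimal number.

0xa7f7d

0x17dbd AND 0xcda77 = 0x05835.
Then OR with 0xa6f5c.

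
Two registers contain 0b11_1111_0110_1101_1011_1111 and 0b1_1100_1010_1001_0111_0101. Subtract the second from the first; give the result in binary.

Subtract column by column in base 2:
  1-1 → 0
  1-0 → 1
  1-1 → 0
  1-0 → 1
  1-1 → 0
  1-1 → 0
  0-1 → 1 (borrow)
  1-0-1 → 0
  1-1 → 0
  0-0 → 0
  1-0 → 1
  1-1 → 0
  0-0 → 0
  1-1 → 0
  1-0 → 1
  0-1 → 1 (borrow)
  1-0-1 → 0
  1-0 → 1
  1-1 → 0
  1-1 → 0
  1-1 → 0
  1-0 → 1

0b1000101100010001001010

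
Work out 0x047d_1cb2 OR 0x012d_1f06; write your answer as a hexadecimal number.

OR each hex digit independently (no carries):
  0|0=0, 4|1=5, 7|2=7, d|d=d, 1|1=1, c|f=f, b|0=b, 2|6=6

0x057d1fb6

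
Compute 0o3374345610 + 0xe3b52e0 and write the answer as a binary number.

0o3374345610 = 0b11011111100011100101110001000 in binary.
0xe3b52e0 = 0b1110001110110101001011100000 in binary.
Add column by column in base 2, right to left:
  0+0 = 0
  0+0 = 0
  0+0 = 0
  1+0 = 1
  0+0 = 0
  0+1 = 1
  0+1 = 1
  1+1 = 0 carry 1
  1+0+1 = 0 carry 1
  1+1+1 = 1 carry 1
  0+0+1 = 1
  1+0 = 1
  0+1 = 1
  0+0 = 0
  1+1 = 0 carry 1
  1+0+1 = 0 carry 1
  1+1+1 = 1 carry 1
  0+1+1 = 0 carry 1
  0+0+1 = 1
  0+1 = 1
  1+1 = 0 carry 1
  1+1+1 = 1 carry 1
  1+0+1 = 0 carry 1
  1+0+1 = 0 carry 1
  1+0+1 = 0 carry 1
  1+1+1 = 1 carry 1
  0+1+1 = 0 carry 1
  1+1+1 = 1 carry 1
  1+0+1 = 0 carry 1
  final carry 1

0b101010001011010001111001101000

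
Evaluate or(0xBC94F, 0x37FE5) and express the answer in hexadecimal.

OR each hex digit independently (no carries):
  B|3=B, C|7=F, 9|F=F, 4|E=E, F|5=F

0xBFFEF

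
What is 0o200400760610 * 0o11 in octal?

0o2204410566710

Multiply each base-8 digit by 9, carrying:
  0×9 = 0 → write 0
  1×9 = 9 → write 1 carry 1
  6×9+1 = 55 → write 7 carry 6
  0×9+6 = 6 → write 6
  6×9 = 54 → write 6 carry 6
  7×9+6 = 69 → write 5 carry 8
  0×9+8 = 8 → write 0 carry 1
  0×9+1 = 1 → write 1
  4×9 = 36 → write 4 carry 4
  0×9+4 = 4 → write 4
  0×9 = 0 → write 0
  2×9 = 18 → write 2 carry 2
  remaining carry: 2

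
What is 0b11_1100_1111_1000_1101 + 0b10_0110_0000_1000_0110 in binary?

Add column by column in base 2, right to left:
  1+0 = 1
  0+1 = 1
  1+1 = 0 carry 1
  1+0+1 = 0 carry 1
  0+0+1 = 1
  0+0 = 0
  0+0 = 0
  1+1 = 0 carry 1
  1+0+1 = 0 carry 1
  1+0+1 = 0 carry 1
  1+0+1 = 0 carry 1
  1+0+1 = 0 carry 1
  0+0+1 = 1
  0+1 = 1
  1+1 = 0 carry 1
  1+0+1 = 0 carry 1
  1+0+1 = 0 carry 1
  1+1+1 = 1 carry 1
  final carry 1

0b1100011000000010011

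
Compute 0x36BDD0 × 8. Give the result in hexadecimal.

0x1B5EE80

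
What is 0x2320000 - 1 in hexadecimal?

0x231FFFF

The trailing 4 digits are 0, so subtracting 1 borrows through: they become F and the next digit up decrements.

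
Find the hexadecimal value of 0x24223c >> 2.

2 bits is not a whole number of base-16 digits; in binary: 1001000010001000111100 >> 2 = 10010000100010001111.

0x9088f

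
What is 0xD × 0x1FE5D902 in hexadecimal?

Multiply each base-16 digit by 13, carrying:
  2×13 = 26 → write A carry 1
  0×13+1 = 1 → write 1
  9×13 = 117 → write 5 carry 7
  D×13+7 = 176 → write 0 carry 11
  5×13+11 = 76 → write C carry 4
  E×13+4 = 186 → write A carry 11
  F×13+11 = 206 → write E carry 12
  1×13+12 = 25 → write 9 carry 1
  remaining carry: 1

0x19EAC051A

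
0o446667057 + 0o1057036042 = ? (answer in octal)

0o1525725121

Add column by column in base 8, right to left:
  7+2 = 1 carry 1
  5+4+1 = 2 carry 1
  0+0+1 = 1
  7+6 = 5 carry 1
  6+3+1 = 2 carry 1
  6+0+1 = 7
  6+7 = 5 carry 1
  4+5+1 = 2 carry 1
  4+0+1 = 5
  0+1 = 1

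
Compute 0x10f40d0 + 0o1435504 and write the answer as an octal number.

0x10f40d0 = 0o103640320 in octal.
Add column by column in base 8, right to left:
  0+4 = 4
  2+0 = 2
  3+5 = 0 carry 1
  0+5+1 = 6
  4+3 = 7
  6+4 = 2 carry 1
  3+1+1 = 5
  0+0 = 0
  1+0 = 1

0o105276024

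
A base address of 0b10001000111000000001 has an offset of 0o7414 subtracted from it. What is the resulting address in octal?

0o2077365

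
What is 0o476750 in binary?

Each octal digit is 3 bits: 4=100 7=111 6=110 7=111 5=101 0=000.

0b100111110111101000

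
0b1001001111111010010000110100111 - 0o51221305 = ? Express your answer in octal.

0b1001001111111010010000110100111 = 0o11177220647 in octal.
Subtract column by column in base 8:
  7-5 → 2
  4-0 → 4
  6-3 → 3
  0-1 → 7 (borrow)
  2-2-1 → 7 (borrow)
  2-2-1 → 7 (borrow)
  7-1-1 → 5
  7-5 → 2
  1-0 → 1
  1-0 → 1
  1-0 → 1

0o11125777342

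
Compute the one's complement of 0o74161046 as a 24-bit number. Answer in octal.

0o03616731

Each oct digit d becomes 7−d:
  7→0, 4→3, 1→6, 6→1, 1→6, 0→7, 4→3, 6→1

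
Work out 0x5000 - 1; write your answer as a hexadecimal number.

The trailing 3 digits are 0, so subtracting 1 borrows through: they become F and the next digit up decrements.

0x4FFF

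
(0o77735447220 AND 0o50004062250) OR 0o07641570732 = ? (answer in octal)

0o57645572732

0o77735447220 AND 0o50004062250 = 0o50004042200.
Then OR with 0o07641570732.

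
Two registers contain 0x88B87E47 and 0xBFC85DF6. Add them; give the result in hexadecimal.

Add column by column in base 16, right to left:
  7+6 = D
  4+F = 3 carry 1
  E+D+1 = C carry 1
  7+5+1 = D
  8+8 = 0 carry 1
  B+C+1 = 8 carry 1
  8+F+1 = 8 carry 1
  8+B+1 = 4 carry 1
  final carry 1

0x14880DC3D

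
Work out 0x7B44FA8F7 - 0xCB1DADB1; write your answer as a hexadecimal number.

0x6E931FB46

Subtract column by column in base 16:
  7-1 → 6
  F-B → 4
  8-D → B (borrow)
  A-A-1 → F (borrow)
  F-D-1 → 1
  4-1 → 3
  4-B → 9 (borrow)
  B-C-1 → E (borrow)
  7-0-1 → 6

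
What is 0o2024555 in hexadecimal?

0x8296D

Each octal digit is 3 bits: 2=010 0=000 2=010 4=100 5=101 5=101 5=101.
Group the bits into nibbles: 1000 0010 1001 0110 1101 → 8296D.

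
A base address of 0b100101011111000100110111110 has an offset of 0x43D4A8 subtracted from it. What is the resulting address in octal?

0o432732426

0b100101011111000100110111110 = 0o453704676 in octal.
0x43D4A8 = 0o20752250 in octal.
Subtract column by column in base 8:
  6-0 → 6
  7-5 → 2
  6-2 → 4
  4-2 → 2
  0-5 → 3 (borrow)
  7-7-1 → 7 (borrow)
  3-0-1 → 2
  5-2 → 3
  4-0 → 4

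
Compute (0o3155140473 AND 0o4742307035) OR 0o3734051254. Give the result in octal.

0o3774151275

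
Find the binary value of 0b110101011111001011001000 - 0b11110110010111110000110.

0b10110101100001101000010

Subtract column by column in base 2:
  0-0 → 0
  0-1 → 1 (borrow)
  0-1-1 → 0 (borrow)
  1-0-1 → 0
  0-0 → 0
  0-0 → 0
  1-0 → 1
  1-1 → 0
  0-1 → 1 (borrow)
  1-1-1 → 1 (borrow)
  0-1-1 → 0 (borrow)
  0-1-1 → 0 (borrow)
  1-0-1 → 0
  1-1 → 0
  1-0 → 1
  1-0 → 1
  1-1 → 0
  0-1 → 1 (borrow)
  1-0-1 → 0
  0-1 → 1 (borrow)
  1-1-1 → 1 (borrow)
  0-1-1 → 0 (borrow)
  1-1-1 → 1 (borrow)
  1-0-1 → 0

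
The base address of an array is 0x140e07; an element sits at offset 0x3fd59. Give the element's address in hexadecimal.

Add column by column in base 16, right to left:
  7+9 = 0 carry 1
  0+5+1 = 6
  e+d = b carry 1
  0+f+1 = 0 carry 1
  4+3+1 = 8
  1+0 = 1

0x180b60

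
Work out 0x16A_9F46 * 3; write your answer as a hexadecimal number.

0x43FDDD2

Multiply each base-16 digit by 3, carrying:
  6×3 = 18 → write 2 carry 1
  4×3+1 = 13 → write D
  F×3 = 45 → write D carry 2
  9×3+2 = 29 → write D carry 1
  A×3+1 = 31 → write F carry 1
  6×3+1 = 19 → write 3 carry 1
  1×3+1 = 4 → write 4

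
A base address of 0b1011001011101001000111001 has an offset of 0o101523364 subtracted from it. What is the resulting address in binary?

0b10111110010101101000101

0o101523364 = 0b1000001101010011011110100 in binary.
Subtract column by column in base 2:
  1-0 → 1
  0-0 → 0
  0-1 → 1 (borrow)
  1-0-1 → 0
  1-1 → 0
  1-1 → 0
  0-1 → 1 (borrow)
  0-1-1 → 0 (borrow)
  0-0-1 → 1 (borrow)
  1-1-1 → 1 (borrow)
  0-1-1 → 0 (borrow)
  0-0-1 → 1 (borrow)
  1-0-1 → 0
  0-1 → 1 (borrow)
  1-0-1 → 0
  1-1 → 0
  1-0 → 1
  0-1 → 1 (borrow)
  1-1-1 → 1 (borrow)
  0-0-1 → 1 (borrow)
  0-0-1 → 1 (borrow)
  1-0-1 → 0
  1-0 → 1
  0-0 → 0
  1-1 → 0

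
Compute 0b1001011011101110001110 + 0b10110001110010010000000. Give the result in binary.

0b11111101010000000001110

Add column by column in base 2, right to left:
  0+0 = 0
  1+0 = 1
  1+0 = 1
  1+0 = 1
  0+0 = 0
  0+0 = 0
  0+0 = 0
  1+1 = 0 carry 1
  1+0+1 = 0 carry 1
  1+0+1 = 0 carry 1
  0+1+1 = 0 carry 1
  1+0+1 = 0 carry 1
  1+0+1 = 0 carry 1
  1+1+1 = 1 carry 1
  0+1+1 = 0 carry 1
  1+1+1 = 1 carry 1
  1+0+1 = 0 carry 1
  0+0+1 = 1
  1+0 = 1
  0+1 = 1
  0+1 = 1
  1+0 = 1
  0+1 = 1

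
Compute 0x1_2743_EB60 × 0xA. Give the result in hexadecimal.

0xB88A731C0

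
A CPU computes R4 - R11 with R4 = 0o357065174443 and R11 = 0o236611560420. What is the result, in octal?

0o120253414023

Subtract column by column in base 8:
  3-0 → 3
  4-2 → 2
  4-4 → 0
  4-0 → 4
  7-6 → 1
  1-5 → 4 (borrow)
  5-1-1 → 3
  6-1 → 5
  0-6 → 2 (borrow)
  7-6-1 → 0
  5-3 → 2
  3-2 → 1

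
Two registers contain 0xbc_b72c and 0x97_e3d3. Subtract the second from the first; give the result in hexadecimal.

0x24d359

Subtract column by column in base 16:
  c-3 → 9
  2-d → 5 (borrow)
  7-3-1 → 3
  b-e → d (borrow)
  c-7-1 → 4
  b-9 → 2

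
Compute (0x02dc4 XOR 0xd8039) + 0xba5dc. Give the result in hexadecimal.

0x1953d9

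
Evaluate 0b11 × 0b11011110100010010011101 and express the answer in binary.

0b1010011011100110111010111

Multiply each base-2 digit by 3, carrying:
  1×3 = 3 → write 1 carry 1
  0×3+1 = 1 → write 1
  1×3 = 3 → write 1 carry 1
  1×3+1 = 4 → write 0 carry 2
  1×3+2 = 5 → write 1 carry 2
  0×3+2 = 2 → write 0 carry 1
  0×3+1 = 1 → write 1
  1×3 = 3 → write 1 carry 1
  0×3+1 = 1 → write 1
  0×3 = 0 → write 0
  1×3 = 3 → write 1 carry 1
  0×3+1 = 1 → write 1
  0×3 = 0 → write 0
  0×3 = 0 → write 0
  1×3 = 3 → write 1 carry 1
  0×3+1 = 1 → write 1
  1×3 = 3 → write 1 carry 1
  1×3+1 = 4 → write 0 carry 2
  1×3+2 = 5 → write 1 carry 2
  1×3+2 = 5 → write 1 carry 2
  0×3+2 = 2 → write 0 carry 1
  1×3+1 = 4 → write 0 carry 2
  1×3+2 = 5 → write 1 carry 2
  remaining carry: 10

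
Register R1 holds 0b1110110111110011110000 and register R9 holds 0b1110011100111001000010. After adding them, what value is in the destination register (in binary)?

Add column by column in base 2, right to left:
  0+0 = 0
  0+1 = 1
  0+0 = 0
  0+0 = 0
  1+0 = 1
  1+0 = 1
  1+1 = 0 carry 1
  1+0+1 = 0 carry 1
  0+0+1 = 1
  0+1 = 1
  1+1 = 0 carry 1
  1+1+1 = 1 carry 1
  1+0+1 = 0 carry 1
  1+0+1 = 0 carry 1
  1+1+1 = 1 carry 1
  0+1+1 = 0 carry 1
  1+1+1 = 1 carry 1
  1+0+1 = 0 carry 1
  0+0+1 = 1
  1+1 = 0 carry 1
  1+1+1 = 1 carry 1
  1+1+1 = 1 carry 1
  final carry 1

0b11101010100101100110010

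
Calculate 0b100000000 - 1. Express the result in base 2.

0b11111111

The trailing 8 digits are 0, so subtracting 1 borrows through: they become 1 and the next digit up decrements.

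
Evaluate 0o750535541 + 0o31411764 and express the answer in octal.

0o1002147525

Add column by column in base 8, right to left:
  1+4 = 5
  4+6 = 2 carry 1
  5+7+1 = 5 carry 1
  5+1+1 = 7
  3+1 = 4
  5+4 = 1 carry 1
  0+1+1 = 2
  5+3 = 0 carry 1
  7+0+1 = 0 carry 1
  final carry 1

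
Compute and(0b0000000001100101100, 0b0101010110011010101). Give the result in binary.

0b0000000000000000100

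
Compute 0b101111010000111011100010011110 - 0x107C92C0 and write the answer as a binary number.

0b11110110001110010010111011110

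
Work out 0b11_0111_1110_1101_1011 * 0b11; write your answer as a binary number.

0b10100111110010010001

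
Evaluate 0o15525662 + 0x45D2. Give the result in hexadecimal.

0x36F184

0o15525662 = 0x36ABB2 in hexadecimal.
Add column by column in base 16, right to left:
  2+2 = 4
  B+D = 8 carry 1
  B+5+1 = 1 carry 1
  A+4+1 = F
  6+0 = 6
  3+0 = 3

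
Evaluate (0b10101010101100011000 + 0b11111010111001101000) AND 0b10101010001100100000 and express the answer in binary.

0b10100000000100000000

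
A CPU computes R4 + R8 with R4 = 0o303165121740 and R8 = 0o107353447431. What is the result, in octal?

Add column by column in base 8, right to left:
  0+1 = 1
  4+3 = 7
  7+4 = 3 carry 1
  1+7+1 = 1 carry 1
  2+4+1 = 7
  1+4 = 5
  5+3 = 0 carry 1
  6+5+1 = 4 carry 1
  1+3+1 = 5
  3+7 = 2 carry 1
  0+0+1 = 1
  3+1 = 4

0o412540571371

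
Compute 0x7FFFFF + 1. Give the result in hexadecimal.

0x800000

The trailing 5 digits are F (max in base 16), so adding 1 cascades: they roll to 0 and the next digit up increments.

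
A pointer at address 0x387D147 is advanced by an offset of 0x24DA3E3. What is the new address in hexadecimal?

0x5D5752A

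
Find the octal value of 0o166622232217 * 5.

Multiply each base-8 digit by 5, carrying:
  7×5 = 35 → write 3 carry 4
  1×5+4 = 9 → write 1 carry 1
  2×5+1 = 11 → write 3 carry 1
  2×5+1 = 11 → write 3 carry 1
  3×5+1 = 16 → write 0 carry 2
  2×5+2 = 12 → write 4 carry 1
  2×5+1 = 11 → write 3 carry 1
  2×5+1 = 11 → write 3 carry 1
  6×5+1 = 31 → write 7 carry 3
  6×5+3 = 33 → write 1 carry 4
  6×5+4 = 34 → write 2 carry 4
  1×5+4 = 9 → write 1 carry 1
  remaining carry: 1

0o1121733403313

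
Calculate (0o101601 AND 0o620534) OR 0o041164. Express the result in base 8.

0o101601 AND 0o620534 = 0o000400.
Then OR with 0o041164.

0o41564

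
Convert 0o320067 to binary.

0b11010000000110111

Each octal digit is 3 bits: 3=011 2=010 0=000 0=000 6=110 7=111.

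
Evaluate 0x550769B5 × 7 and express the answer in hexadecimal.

Multiply each base-16 digit by 7, carrying:
  5×7 = 35 → write 3 carry 2
  B×7+2 = 79 → write F carry 4
  9×7+4 = 67 → write 3 carry 4
  6×7+4 = 46 → write E carry 2
  7×7+2 = 51 → write 3 carry 3
  0×7+3 = 3 → write 3
  5×7 = 35 → write 3 carry 2
  5×7+2 = 37 → write 5 carry 2
  remaining carry: 2

0x25333E3F3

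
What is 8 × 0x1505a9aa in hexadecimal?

0xa82d4d50

Multiply each base-16 digit by 8, carrying:
  a×8 = 80 → write 0 carry 5
  a×8+5 = 85 → write 5 carry 5
  9×8+5 = 77 → write d carry 4
  a×8+4 = 84 → write 4 carry 5
  5×8+5 = 45 → write d carry 2
  0×8+2 = 2 → write 2
  5×8 = 40 → write 8 carry 2
  1×8+2 = 10 → write a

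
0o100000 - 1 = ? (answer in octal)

0o77777

The trailing 5 digits are 0, so subtracting 1 borrows through: they become 7 and the next digit up decrements.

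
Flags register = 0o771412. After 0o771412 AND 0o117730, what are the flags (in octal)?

AND each oct digit independently (no carries):
  7&1=1, 7&1=1, 1&7=1, 4&7=4, 1&3=1, 2&0=0

0o111410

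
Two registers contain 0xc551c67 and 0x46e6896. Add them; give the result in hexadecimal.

Add column by column in base 16, right to left:
  7+6 = d
  6+9 = f
  c+8 = 4 carry 1
  1+6+1 = 8
  5+e = 3 carry 1
  5+6+1 = c
  c+4 = 0 carry 1
  final carry 1

0x10c384fd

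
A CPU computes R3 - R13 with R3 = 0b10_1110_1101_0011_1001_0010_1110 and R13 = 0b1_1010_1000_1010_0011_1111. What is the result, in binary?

0b10110100101010111011101111

Subtract column by column in base 2:
  0-1 → 1 (borrow)
  1-1-1 → 1 (borrow)
  1-1-1 → 1 (borrow)
  1-1-1 → 1 (borrow)
  0-1-1 → 0 (borrow)
  1-1-1 → 1 (borrow)
  0-0-1 → 1 (borrow)
  0-0-1 → 1 (borrow)
  1-0-1 → 0
  0-1 → 1 (borrow)
  0-0-1 → 1 (borrow)
  1-1-1 → 1 (borrow)
  1-0-1 → 0
  1-0 → 1
  0-0 → 0
  0-1 → 1 (borrow)
  1-0-1 → 0
  0-1 → 1 (borrow)
  1-0-1 → 0
  1-1 → 0
  0-1 → 1 (borrow)
  1-0-1 → 0
  1-0 → 1
  1-0 → 1
  0-0 → 0
  1-0 → 1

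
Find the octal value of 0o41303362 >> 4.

4 bits is not a whole number of base-8 digits; in binary: 100001011000011011110010 >> 4 = 10000101100001101111.

0o2054157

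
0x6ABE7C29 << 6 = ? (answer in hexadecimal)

0x1AAF9F0A40

6 bits is not a whole number of base-16 digits; in binary: 1101010101111100111110000101001 << 6 = 1101010101111100111110000101001000000.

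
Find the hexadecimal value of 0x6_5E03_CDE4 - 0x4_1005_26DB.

Subtract column by column in base 16:
  4-B → 9 (borrow)
  E-D-1 → 0
  D-6 → 7
  C-2 → A
  3-5 → E (borrow)
  0-0-1 → F (borrow)
  E-0-1 → D
  5-1 → 4
  6-4 → 2

0x24DFEA709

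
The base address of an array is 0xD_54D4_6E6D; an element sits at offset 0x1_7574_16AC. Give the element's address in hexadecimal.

Add column by column in base 16, right to left:
  D+C = 9 carry 1
  6+A+1 = 1 carry 1
  E+6+1 = 5 carry 1
  6+1+1 = 8
  4+4 = 8
  D+7 = 4 carry 1
  4+5+1 = A
  5+7 = C
  D+1 = E

0xECA488519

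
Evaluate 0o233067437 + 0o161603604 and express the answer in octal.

Add column by column in base 8, right to left:
  7+4 = 3 carry 1
  3+0+1 = 4
  4+6 = 2 carry 1
  7+3+1 = 3 carry 1
  6+0+1 = 7
  0+6 = 6
  3+1 = 4
  3+6 = 1 carry 1
  2+1+1 = 4

0o414673243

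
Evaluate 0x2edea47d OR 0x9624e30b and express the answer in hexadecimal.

0xbefee77f

OR each hex digit independently (no carries):
  2|9=b, e|6=e, d|2=f, e|4=e, a|e=e, 4|3=7, 7|0=7, d|b=f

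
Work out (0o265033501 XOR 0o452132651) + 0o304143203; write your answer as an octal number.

First 0o265033501 XOR 0o452132651 = 0o637101350.
Add column by column in base 8, right to left:
  0+3 = 3
  5+0 = 5
  3+2 = 5
  1+3 = 4
  0+4 = 4
  1+1 = 2
  7+4 = 3 carry 1
  3+0+1 = 4
  6+3 = 1 carry 1
  final carry 1

0o1143244553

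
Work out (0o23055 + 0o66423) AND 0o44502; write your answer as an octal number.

0o500

Add column by column in base 8, right to left:
  5+3 = 0 carry 1
  5+2+1 = 0 carry 1
  0+4+1 = 5
  3+6 = 1 carry 1
  2+6+1 = 1 carry 1
  final carry 1
Sum = 0o111500; now AND with 0o44502:
  1&0=0, 1&4=0, 1&4=0, 5&5=5, 0&0=0, 0&2=0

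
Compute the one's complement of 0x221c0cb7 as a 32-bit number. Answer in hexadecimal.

0xdde3f348

Each hex digit d becomes f−d:
  2→d, 2→d, 1→e, c→3, 0→f, c→3, b→4, 7→8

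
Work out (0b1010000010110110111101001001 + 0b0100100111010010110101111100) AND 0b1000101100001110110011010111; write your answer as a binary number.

0b1000101000001000110011000101

Add column by column in base 2, right to left:
  1+0 = 1
  0+0 = 0
  0+1 = 1
  1+1 = 0 carry 1
  0+1+1 = 0 carry 1
  0+1+1 = 0 carry 1
  1+1+1 = 1 carry 1
  0+0+1 = 1
  1+1 = 0 carry 1
  1+0+1 = 0 carry 1
  1+1+1 = 1 carry 1
  1+1+1 = 1 carry 1
  0+0+1 = 1
  1+1 = 0 carry 1
  1+0+1 = 0 carry 1
  0+0+1 = 1
  1+1 = 0 carry 1
  1+0+1 = 0 carry 1
  0+1+1 = 0 carry 1
  1+1+1 = 1 carry 1
  0+1+1 = 0 carry 1
  0+0+1 = 1
  0+0 = 0
  0+1 = 1
  0+0 = 0
  1+0 = 1
  0+1 = 1
  1+0 = 1
Sum = 0b1110101010001001110011000101; now AND with 0b1000101100001110110011010111:
  1110101010001001110011000101
& 1000101100001110110011010111
= 1000101000001000110011000101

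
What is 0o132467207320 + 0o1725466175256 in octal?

0o2060155404576

Add column by column in base 8, right to left:
  0+6 = 6
  2+5 = 7
  3+2 = 5
  7+5 = 4 carry 1
  0+7+1 = 0 carry 1
  2+1+1 = 4
  7+6 = 5 carry 1
  6+6+1 = 5 carry 1
  4+4+1 = 1 carry 1
  2+5+1 = 0 carry 1
  3+2+1 = 6
  1+7 = 0 carry 1
  0+1+1 = 2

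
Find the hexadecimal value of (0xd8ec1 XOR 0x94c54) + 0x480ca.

0x9435f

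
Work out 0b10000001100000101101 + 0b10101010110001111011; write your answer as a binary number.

Add column by column in base 2, right to left:
  1+1 = 0 carry 1
  0+1+1 = 0 carry 1
  1+0+1 = 0 carry 1
  1+1+1 = 1 carry 1
  0+1+1 = 0 carry 1
  1+1+1 = 1 carry 1
  0+1+1 = 0 carry 1
  0+0+1 = 1
  0+0 = 0
  0+0 = 0
  0+1 = 1
  1+1 = 0 carry 1
  1+0+1 = 0 carry 1
  0+1+1 = 0 carry 1
  0+0+1 = 1
  0+1 = 1
  0+0 = 0
  0+1 = 1
  0+0 = 0
  1+1 = 0 carry 1
  final carry 1

0b100101100010010101000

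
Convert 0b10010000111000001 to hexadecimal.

0x121C1

Group the bits into nibbles: 0001 0010 0001 1100 0001 → 121C1.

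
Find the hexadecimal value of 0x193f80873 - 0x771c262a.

Subtract column by column in base 16:
  3-a → 9 (borrow)
  7-2-1 → 4
  8-6 → 2
  0-2 → e (borrow)
  8-c-1 → b (borrow)
  f-1-1 → d
  3-7 → c (borrow)
  9-7-1 → 1
  1-0 → 1

0x11cdbe249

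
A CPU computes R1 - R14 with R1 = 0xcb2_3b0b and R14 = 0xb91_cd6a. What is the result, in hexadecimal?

Subtract column by column in base 16:
  b-a → 1
  0-6 → a (borrow)
  b-d-1 → d (borrow)
  3-c-1 → 6 (borrow)
  2-1-1 → 0
  b-9 → 2
  c-b → 1

0x1206da1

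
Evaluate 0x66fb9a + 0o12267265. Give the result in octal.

0x66fb9a = 0o31575632 in octal.
Add column by column in base 8, right to left:
  2+5 = 7
  3+6 = 1 carry 1
  6+2+1 = 1 carry 1
  5+7+1 = 5 carry 1
  7+6+1 = 6 carry 1
  5+2+1 = 0 carry 1
  1+2+1 = 4
  3+1 = 4

0o44065117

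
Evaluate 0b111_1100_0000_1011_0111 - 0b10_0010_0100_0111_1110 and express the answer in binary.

0b1011001110000111001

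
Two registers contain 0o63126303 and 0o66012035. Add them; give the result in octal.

Add column by column in base 8, right to left:
  3+5 = 0 carry 1
  0+3+1 = 4
  3+0 = 3
  6+2 = 0 carry 1
  2+1+1 = 4
  1+0 = 1
  3+6 = 1 carry 1
  6+6+1 = 5 carry 1
  final carry 1

0o151140340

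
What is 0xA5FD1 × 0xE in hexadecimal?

0x913D6E

Multiply each base-16 digit by 14, carrying:
  1×14 = 14 → write E
  D×14 = 182 → write 6 carry 11
  F×14+11 = 221 → write D carry 13
  5×14+13 = 83 → write 3 carry 5
  A×14+5 = 145 → write 1 carry 9
  remaining carry: 9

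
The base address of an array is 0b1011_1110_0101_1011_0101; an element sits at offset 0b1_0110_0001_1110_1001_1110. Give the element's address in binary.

0b1000100000010001010011

Add column by column in base 2, right to left:
  1+0 = 1
  0+1 = 1
  1+1 = 0 carry 1
  0+1+1 = 0 carry 1
  1+1+1 = 1 carry 1
  1+0+1 = 0 carry 1
  0+0+1 = 1
  1+1 = 0 carry 1
  1+0+1 = 0 carry 1
  0+1+1 = 0 carry 1
  1+1+1 = 1 carry 1
  0+1+1 = 0 carry 1
  0+1+1 = 0 carry 1
  1+0+1 = 0 carry 1
  1+0+1 = 0 carry 1
  1+0+1 = 0 carry 1
  1+0+1 = 0 carry 1
  1+1+1 = 1 carry 1
  0+1+1 = 0 carry 1
  1+0+1 = 0 carry 1
  0+1+1 = 0 carry 1
  final carry 1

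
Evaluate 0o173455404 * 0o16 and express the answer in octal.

0o3302175070

Multiply each base-8 digit by 14, carrying:
  4×14 = 56 → write 0 carry 7
  0×14+7 = 7 → write 7
  4×14 = 56 → write 0 carry 7
  5×14+7 = 77 → write 5 carry 9
  5×14+9 = 79 → write 7 carry 9
  4×14+9 = 65 → write 1 carry 8
  3×14+8 = 50 → write 2 carry 6
  7×14+6 = 104 → write 0 carry 13
  1×14+13 = 27 → write 3 carry 3
  remaining carry: 3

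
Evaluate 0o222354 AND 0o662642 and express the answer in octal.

0o222240

AND each oct digit independently (no carries):
  2&6=2, 2&6=2, 2&2=2, 3&6=2, 5&4=4, 4&2=0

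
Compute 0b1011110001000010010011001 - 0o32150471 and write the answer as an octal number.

0b1011110001000010010011001 = 0o136102231 in octal.
Subtract column by column in base 8:
  1-1 → 0
  3-7 → 4 (borrow)
  2-4-1 → 5 (borrow)
  2-0-1 → 1
  0-5 → 3 (borrow)
  1-1-1 → 7 (borrow)
  6-2-1 → 3
  3-3 → 0
  1-0 → 1

0o103731540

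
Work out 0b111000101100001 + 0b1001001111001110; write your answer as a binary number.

0b10000010100101111

Add column by column in base 2, right to left:
  1+0 = 1
  0+1 = 1
  0+1 = 1
  0+1 = 1
  0+0 = 0
  1+0 = 1
  1+1 = 0 carry 1
  0+1+1 = 0 carry 1
  1+1+1 = 1 carry 1
  0+1+1 = 0 carry 1
  0+0+1 = 1
  0+0 = 0
  1+1 = 0 carry 1
  1+0+1 = 0 carry 1
  1+0+1 = 0 carry 1
  0+1+1 = 0 carry 1
  final carry 1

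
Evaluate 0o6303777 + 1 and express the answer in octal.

The trailing 3 digits are 7 (max in base 8), so adding 1 cascades: they roll to 0 and the next digit up increments.

0o6304000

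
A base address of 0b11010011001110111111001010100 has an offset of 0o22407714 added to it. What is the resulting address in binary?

0o22407714 = 0b10010100000111111001100 in binary.
Add column by column in base 2, right to left:
  0+0 = 0
  0+0 = 0
  1+1 = 0 carry 1
  0+1+1 = 0 carry 1
  1+0+1 = 0 carry 1
  0+0+1 = 1
  1+1 = 0 carry 1
  0+1+1 = 0 carry 1
  0+1+1 = 0 carry 1
  1+1+1 = 1 carry 1
  1+1+1 = 1 carry 1
  1+1+1 = 1 carry 1
  1+0+1 = 0 carry 1
  1+0+1 = 0 carry 1
  1+0+1 = 0 carry 1
  0+0+1 = 1
  1+0 = 1
  1+1 = 0 carry 1
  1+0+1 = 0 carry 1
  0+1+1 = 0 carry 1
  0+0+1 = 1
  1+0 = 1
  1+1 = 0 carry 1
  0+0+1 = 1
  0+0 = 0
  1+0 = 1
  0+0 = 0
  1+0 = 1
  1+0 = 1

0b11010101100011000111000100000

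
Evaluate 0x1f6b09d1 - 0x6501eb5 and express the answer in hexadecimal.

Subtract column by column in base 16:
  1-5 → c (borrow)
  d-b-1 → 1
  9-e → b (borrow)
  0-1-1 → e (borrow)
  b-0-1 → a
  6-5 → 1
  f-6 → 9
  1-0 → 1

0x191aeb1c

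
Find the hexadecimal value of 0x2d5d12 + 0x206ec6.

0x4dcbd8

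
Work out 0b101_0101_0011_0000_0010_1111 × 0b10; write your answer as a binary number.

Multiply each base-2 digit by 2, carrying:
  1×2 = 2 → write 0 carry 1
  1×2+1 = 3 → write 1 carry 1
  1×2+1 = 3 → write 1 carry 1
  1×2+1 = 3 → write 1 carry 1
  0×2+1 = 1 → write 1
  1×2 = 2 → write 0 carry 1
  0×2+1 = 1 → write 1
  0×2 = 0 → write 0
  0×2 = 0 → write 0
  0×2 = 0 → write 0
  0×2 = 0 → write 0
  0×2 = 0 → write 0
  1×2 = 2 → write 0 carry 1
  1×2+1 = 3 → write 1 carry 1
  0×2+1 = 1 → write 1
  0×2 = 0 → write 0
  1×2 = 2 → write 0 carry 1
  0×2+1 = 1 → write 1
  1×2 = 2 → write 0 carry 1
  0×2+1 = 1 → write 1
  1×2 = 2 → write 0 carry 1
  0×2+1 = 1 → write 1
  1×2 = 2 → write 0 carry 1
  remaining carry: 1

0b101010100110000001011110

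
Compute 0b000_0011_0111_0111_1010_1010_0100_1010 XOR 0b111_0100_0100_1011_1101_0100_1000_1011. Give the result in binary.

XOR bit by bit (1 where the bits differ):
  0000011011101111010101001001010
^ 1110100010010111101010010001011
= 1110111001111000111111011000001

0b1110111001111000111111011000001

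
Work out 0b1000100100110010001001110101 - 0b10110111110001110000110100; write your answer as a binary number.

0b101101101000000011001000001

Subtract column by column in base 2:
  1-0 → 1
  0-0 → 0
  1-1 → 0
  0-0 → 0
  1-1 → 0
  1-1 → 0
  1-0 → 1
  0-0 → 0
  0-0 → 0
  1-0 → 1
  0-1 → 1 (borrow)
  0-1-1 → 0 (borrow)
  0-1-1 → 0 (borrow)
  1-0-1 → 0
  0-0 → 0
  0-0 → 0
  1-1 → 0
  1-1 → 0
  0-1 → 1 (borrow)
  0-1-1 → 0 (borrow)
  1-1-1 → 1 (borrow)
  0-0-1 → 1 (borrow)
  0-1-1 → 0 (borrow)
  1-1-1 → 1 (borrow)
  0-0-1 → 1 (borrow)
  0-1-1 → 0 (borrow)
  0-0-1 → 1 (borrow)
  1-0-1 → 0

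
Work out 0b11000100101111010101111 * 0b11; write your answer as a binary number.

0b1001001110001110000001101

Multiply each base-2 digit by 3, carrying:
  1×3 = 3 → write 1 carry 1
  1×3+1 = 4 → write 0 carry 2
  1×3+2 = 5 → write 1 carry 2
  1×3+2 = 5 → write 1 carry 2
  0×3+2 = 2 → write 0 carry 1
  1×3+1 = 4 → write 0 carry 2
  0×3+2 = 2 → write 0 carry 1
  1×3+1 = 4 → write 0 carry 2
  0×3+2 = 2 → write 0 carry 1
  1×3+1 = 4 → write 0 carry 2
  1×3+2 = 5 → write 1 carry 2
  1×3+2 = 5 → write 1 carry 2
  1×3+2 = 5 → write 1 carry 2
  0×3+2 = 2 → write 0 carry 1
  1×3+1 = 4 → write 0 carry 2
  0×3+2 = 2 → write 0 carry 1
  0×3+1 = 1 → write 1
  1×3 = 3 → write 1 carry 1
  0×3+1 = 1 → write 1
  0×3 = 0 → write 0
  0×3 = 0 → write 0
  1×3 = 3 → write 1 carry 1
  1×3+1 = 4 → write 0 carry 2
  remaining carry: 10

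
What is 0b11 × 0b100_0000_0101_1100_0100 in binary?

Multiply each base-2 digit by 3, carrying:
  0×3 = 0 → write 0
  0×3 = 0 → write 0
  1×3 = 3 → write 1 carry 1
  0×3+1 = 1 → write 1
  0×3 = 0 → write 0
  0×3 = 0 → write 0
  1×3 = 3 → write 1 carry 1
  1×3+1 = 4 → write 0 carry 2
  1×3+2 = 5 → write 1 carry 2
  0×3+2 = 2 → write 0 carry 1
  1×3+1 = 4 → write 0 carry 2
  0×3+2 = 2 → write 0 carry 1
  0×3+1 = 1 → write 1
  0×3 = 0 → write 0
  0×3 = 0 → write 0
  0×3 = 0 → write 0
  0×3 = 0 → write 0
  0×3 = 0 → write 0
  1×3 = 3 → write 1 carry 1
  remaining carry: 1

0b11000001000101001100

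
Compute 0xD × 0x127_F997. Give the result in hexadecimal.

Multiply each base-16 digit by 13, carrying:
  7×13 = 91 → write B carry 5
  9×13+5 = 122 → write A carry 7
  9×13+7 = 124 → write C carry 7
  F×13+7 = 202 → write A carry 12
  7×13+12 = 103 → write 7 carry 6
  2×13+6 = 32 → write 0 carry 2
  1×13+2 = 15 → write F

0xF07ACAB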